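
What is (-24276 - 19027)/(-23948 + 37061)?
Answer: -43303/13113 ≈ -3.3023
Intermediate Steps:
(-24276 - 19027)/(-23948 + 37061) = -43303/13113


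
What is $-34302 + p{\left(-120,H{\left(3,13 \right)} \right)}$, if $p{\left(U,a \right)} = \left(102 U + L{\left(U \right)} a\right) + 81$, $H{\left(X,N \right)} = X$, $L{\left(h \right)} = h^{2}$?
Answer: $-3261$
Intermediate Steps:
$p{\left(U,a \right)} = 81 + 102 U + a U^{2}$ ($p{\left(U,a \right)} = \left(102 U + U^{2} a\right) + 81 = \left(102 U + a U^{2}\right) + 81 = 81 + 102 U + a U^{2}$)
$-34302 + p{\left(-120,H{\left(3,13 \right)} \right)} = -34302 + \left(81 + 102 \left(-120\right) + 3 \left(-120\right)^{2}\right) = -34302 + \left(81 - 12240 + 3 \cdot 14400\right) = -34302 + \left(81 - 12240 + 43200\right) = -34302 + 31041 = -3261$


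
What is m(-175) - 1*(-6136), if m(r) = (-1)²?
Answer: 6137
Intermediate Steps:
m(r) = 1
m(-175) - 1*(-6136) = 1 - 1*(-6136) = 1 + 6136 = 6137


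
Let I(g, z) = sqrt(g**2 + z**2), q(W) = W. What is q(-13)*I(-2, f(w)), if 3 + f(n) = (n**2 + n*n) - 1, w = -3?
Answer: -130*sqrt(2) ≈ -183.85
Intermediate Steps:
f(n) = -4 + 2*n**2 (f(n) = -3 + ((n**2 + n*n) - 1) = -3 + ((n**2 + n**2) - 1) = -3 + (2*n**2 - 1) = -3 + (-1 + 2*n**2) = -4 + 2*n**2)
q(-13)*I(-2, f(w)) = -13*sqrt((-2)**2 + (-4 + 2*(-3)**2)**2) = -13*sqrt(4 + (-4 + 2*9)**2) = -13*sqrt(4 + (-4 + 18)**2) = -13*sqrt(4 + 14**2) = -13*sqrt(4 + 196) = -130*sqrt(2)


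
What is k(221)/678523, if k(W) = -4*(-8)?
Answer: 32/678523 ≈ 4.7161e-5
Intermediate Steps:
k(W) = 32
k(221)/678523 = 32/678523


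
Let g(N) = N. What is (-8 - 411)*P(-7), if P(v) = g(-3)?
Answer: 1257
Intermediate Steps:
P(v) = -3
(-8 - 411)*P(-7) = (-8 - 411)*(-3) = -419*(-3) = 1257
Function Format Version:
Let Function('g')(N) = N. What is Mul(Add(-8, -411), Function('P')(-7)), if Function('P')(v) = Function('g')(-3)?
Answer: 1257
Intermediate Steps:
Function('P')(v) = -3
Mul(Add(-8, -411), Function('P')(-7)) = Mul(Add(-8, -411), -3) = Mul(-419, -3) = 1257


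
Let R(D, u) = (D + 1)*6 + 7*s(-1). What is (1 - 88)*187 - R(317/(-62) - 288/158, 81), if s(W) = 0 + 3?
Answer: -39806991/2449 ≈ -16254.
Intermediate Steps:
s(W) = 3
R(D, u) = 27 + 6*D (R(D, u) = (D + 1)*6 + 7*3 = (1 + D)*6 + 21 = (6 + 6*D) + 21 = 27 + 6*D)
(1 - 88)*187 - R(317/(-62) - 288/158, 81) = (1 - 88)*187 - (27 + 6*(317/(-62) - 288/158)) = -87*187 - (27 + 6*(317*(-1/62) - 288*1/158)) = -16269 - (27 + 6*(-317/62 - 144/79)) = -16269 - (27 + 6*(-33971/4898)) = -16269 - (27 - 101913/2449) = -16269 - 1*(-35790/2449) = -16269 + 35790/2449 = -39806991/2449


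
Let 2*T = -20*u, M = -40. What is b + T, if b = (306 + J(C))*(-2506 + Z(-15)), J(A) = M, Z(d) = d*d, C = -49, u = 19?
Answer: -606936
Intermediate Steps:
Z(d) = d²
J(A) = -40
b = -606746 (b = (306 - 40)*(-2506 + (-15)²) = 266*(-2506 + 225) = 266*(-2281) = -606746)
T = -190 (T = (-20*19)/2 = (½)*(-380) = -190)
b + T = -606746 - 190 = -606936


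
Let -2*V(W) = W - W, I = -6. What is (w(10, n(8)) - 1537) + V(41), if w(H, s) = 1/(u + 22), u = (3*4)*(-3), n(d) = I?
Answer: -21519/14 ≈ -1537.1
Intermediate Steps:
n(d) = -6
u = -36 (u = 12*(-3) = -36)
V(W) = 0 (V(W) = -(W - W)/2 = -1/2*0 = 0)
w(H, s) = -1/14 (w(H, s) = 1/(-36 + 22) = 1/(-14) = -1/14)
(w(10, n(8)) - 1537) + V(41) = (-1/14 - 1537) + 0 = -21519/14 + 0 = -21519/14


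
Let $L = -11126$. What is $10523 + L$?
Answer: $-603$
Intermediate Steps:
$10523 + L = 10523 - 11126 = -603$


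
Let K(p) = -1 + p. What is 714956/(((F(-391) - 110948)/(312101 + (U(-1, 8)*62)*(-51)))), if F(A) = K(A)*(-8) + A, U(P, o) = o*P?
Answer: -241224009532/108203 ≈ -2.2294e+6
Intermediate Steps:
U(P, o) = P*o
F(A) = 8 - 7*A (F(A) = (-1 + A)*(-8) + A = (8 - 8*A) + A = 8 - 7*A)
714956/(((F(-391) - 110948)/(312101 + (U(-1, 8)*62)*(-51)))) = 714956/((((8 - 7*(-391)) - 110948)/(312101 + (-1*8*62)*(-51)))) = 714956/((((8 + 2737) - 110948)/(312101 - 8*62*(-51)))) = 714956/(((2745 - 110948)/(312101 - 496*(-51)))) = 714956/((-108203/(312101 + 25296))) = 714956/((-108203/337397)) = 714956/((-108203*1/337397)) = 714956/(-108203/337397) = 714956*(-337397/108203) = -241224009532/108203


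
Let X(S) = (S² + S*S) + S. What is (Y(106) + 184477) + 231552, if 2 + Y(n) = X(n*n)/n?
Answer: 2798165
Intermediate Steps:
X(S) = S + 2*S² (X(S) = (S² + S²) + S = 2*S² + S = S + 2*S²)
Y(n) = -2 + n*(1 + 2*n²) (Y(n) = -2 + ((n*n)*(1 + 2*(n*n)))/n = -2 + (n²*(1 + 2*n²))/n = -2 + n*(1 + 2*n²))
(Y(106) + 184477) + 231552 = ((-2 + 106 + 2*106³) + 184477) + 231552 = ((-2 + 106 + 2*1191016) + 184477) + 231552 = ((-2 + 106 + 2382032) + 184477) + 231552 = (2382136 + 184477) + 231552 = 2566613 + 231552 = 2798165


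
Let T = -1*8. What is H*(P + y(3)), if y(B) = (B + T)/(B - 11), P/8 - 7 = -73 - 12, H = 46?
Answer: -114701/4 ≈ -28675.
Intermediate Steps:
P = -624 (P = 56 + 8*(-73 - 12) = 56 + 8*(-85) = 56 - 680 = -624)
T = -8
y(B) = (-8 + B)/(-11 + B) (y(B) = (B - 8)/(B - 11) = (-8 + B)/(-11 + B))
H*(P + y(3)) = 46*(-624 + (-8 + 3)/(-11 + 3)) = 46*(-624 - 5/(-8)) = 46*(-624 - ⅛*(-5)) = 46*(-624 + 5/8) = 46*(-4987/8) = -114701/4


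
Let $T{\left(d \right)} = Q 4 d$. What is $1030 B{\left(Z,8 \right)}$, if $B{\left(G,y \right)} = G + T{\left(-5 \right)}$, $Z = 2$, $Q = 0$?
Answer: $2060$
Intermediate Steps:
$T{\left(d \right)} = 0$ ($T{\left(d \right)} = 0 \cdot 4 d = 0 d = 0$)
$B{\left(G,y \right)} = G$ ($B{\left(G,y \right)} = G + 0 = G$)
$1030 B{\left(Z,8 \right)} = 1030 \cdot 2 = 2060$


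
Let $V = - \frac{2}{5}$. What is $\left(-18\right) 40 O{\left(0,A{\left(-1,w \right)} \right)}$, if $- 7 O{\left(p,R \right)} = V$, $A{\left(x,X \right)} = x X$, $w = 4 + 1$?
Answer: $- \frac{288}{7} \approx -41.143$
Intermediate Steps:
$V = - \frac{2}{5}$ ($V = \left(-2\right) \frac{1}{5} = - \frac{2}{5} \approx -0.4$)
$w = 5$
$A{\left(x,X \right)} = X x$
$O{\left(p,R \right)} = \frac{2}{35}$ ($O{\left(p,R \right)} = \left(- \frac{1}{7}\right) \left(- \frac{2}{5}\right) = \frac{2}{35}$)
$\left(-18\right) 40 O{\left(0,A{\left(-1,w \right)} \right)} = \left(-18\right) 40 \cdot \frac{2}{35} = \left(-720\right) \frac{2}{35} = - \frac{288}{7}$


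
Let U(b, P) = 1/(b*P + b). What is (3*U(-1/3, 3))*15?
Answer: -135/4 ≈ -33.750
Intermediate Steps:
U(b, P) = 1/(b + P*b) (U(b, P) = 1/(P*b + b) = 1/(b + P*b))
(3*U(-1/3, 3))*15 = (3*(1/(((-1/3))*(1 + 3))))*15 = (3*(1/(-1*⅓*4)))*15 = (3*((¼)/(-⅓)))*15 = (3*(-3*¼))*15 = (3*(-¾))*15 = -9/4*15 = -135/4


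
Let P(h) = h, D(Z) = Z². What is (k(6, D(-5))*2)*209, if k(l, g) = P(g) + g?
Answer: 20900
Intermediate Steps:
k(l, g) = 2*g (k(l, g) = g + g = 2*g)
(k(6, D(-5))*2)*209 = ((2*(-5)²)*2)*209 = ((2*25)*2)*209 = (50*2)*209 = 100*209 = 20900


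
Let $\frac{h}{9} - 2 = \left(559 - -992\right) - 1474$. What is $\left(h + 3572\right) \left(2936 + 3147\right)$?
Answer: $26053489$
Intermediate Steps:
$h = 711$ ($h = 18 + 9 \left(\left(559 - -992\right) - 1474\right) = 18 + 9 \left(\left(559 + 992\right) - 1474\right) = 18 + 9 \left(1551 - 1474\right) = 18 + 9 \cdot 77 = 18 + 693 = 711$)
$\left(h + 3572\right) \left(2936 + 3147\right) = \left(711 + 3572\right) \left(2936 + 3147\right) = 4283 \cdot 6083 = 26053489$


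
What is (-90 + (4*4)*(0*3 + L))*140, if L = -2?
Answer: -17080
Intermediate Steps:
(-90 + (4*4)*(0*3 + L))*140 = (-90 + (4*4)*(0*3 - 2))*140 = (-90 + 16*(0 - 2))*140 = (-90 + 16*(-2))*140 = (-90 - 32)*140 = -122*140 = -17080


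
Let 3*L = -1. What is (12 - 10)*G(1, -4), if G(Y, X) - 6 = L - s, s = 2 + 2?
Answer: 10/3 ≈ 3.3333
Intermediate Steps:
s = 4
L = -⅓ (L = (⅓)*(-1) = -⅓ ≈ -0.33333)
G(Y, X) = 5/3 (G(Y, X) = 6 + (-⅓ - 1*4) = 6 + (-⅓ - 4) = 6 - 13/3 = 5/3)
(12 - 10)*G(1, -4) = (12 - 10)*(5/3) = 2*(5/3) = 10/3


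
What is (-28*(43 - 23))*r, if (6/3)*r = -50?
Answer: 14000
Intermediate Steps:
r = -25 (r = (½)*(-50) = -25)
(-28*(43 - 23))*r = -28*(43 - 23)*(-25) = -28*20*(-25) = -560*(-25) = 14000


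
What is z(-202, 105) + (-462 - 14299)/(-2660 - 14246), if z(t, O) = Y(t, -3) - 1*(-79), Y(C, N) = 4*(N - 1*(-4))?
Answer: 1417959/16906 ≈ 83.873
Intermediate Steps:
Y(C, N) = 16 + 4*N (Y(C, N) = 4*(N + 4) = 4*(4 + N) = 16 + 4*N)
z(t, O) = 83 (z(t, O) = (16 + 4*(-3)) - 1*(-79) = (16 - 12) + 79 = 4 + 79 = 83)
z(-202, 105) + (-462 - 14299)/(-2660 - 14246) = 83 + (-462 - 14299)/(-2660 - 14246) = 83 - 14761/(-16906) = 83 - 14761*(-1/16906) = 83 + 14761/16906 = 1417959/16906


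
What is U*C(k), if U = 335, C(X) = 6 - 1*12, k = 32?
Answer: -2010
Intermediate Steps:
C(X) = -6 (C(X) = 6 - 12 = -6)
U*C(k) = 335*(-6) = -2010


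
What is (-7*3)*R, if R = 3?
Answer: -63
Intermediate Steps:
(-7*3)*R = -7*3*3 = -21*3 = -63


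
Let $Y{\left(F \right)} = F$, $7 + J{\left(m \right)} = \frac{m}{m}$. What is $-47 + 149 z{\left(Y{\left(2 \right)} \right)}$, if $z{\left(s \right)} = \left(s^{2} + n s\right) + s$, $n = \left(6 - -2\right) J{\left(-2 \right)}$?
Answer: $-13457$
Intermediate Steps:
$J{\left(m \right)} = -6$ ($J{\left(m \right)} = -7 + \frac{m}{m} = -7 + 1 = -6$)
$n = -48$ ($n = \left(6 - -2\right) \left(-6\right) = \left(6 + 2\right) \left(-6\right) = 8 \left(-6\right) = -48$)
$z{\left(s \right)} = s^{2} - 47 s$ ($z{\left(s \right)} = \left(s^{2} - 48 s\right) + s = s^{2} - 47 s$)
$-47 + 149 z{\left(Y{\left(2 \right)} \right)} = -47 + 149 \cdot 2 \left(-47 + 2\right) = -47 + 149 \cdot 2 \left(-45\right) = -47 + 149 \left(-90\right) = -47 - 13410 = -13457$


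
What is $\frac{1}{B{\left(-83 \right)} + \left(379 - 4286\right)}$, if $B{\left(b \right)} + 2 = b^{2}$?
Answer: $\frac{1}{2980} \approx 0.00033557$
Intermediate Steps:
$B{\left(b \right)} = -2 + b^{2}$
$\frac{1}{B{\left(-83 \right)} + \left(379 - 4286\right)} = \frac{1}{\left(-2 + \left(-83\right)^{2}\right) + \left(379 - 4286\right)} = \frac{1}{\left(-2 + 6889\right) + \left(379 - 4286\right)} = \frac{1}{6887 - 3907} = \frac{1}{2980}$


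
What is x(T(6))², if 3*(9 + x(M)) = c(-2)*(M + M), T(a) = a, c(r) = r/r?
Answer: 25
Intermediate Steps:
c(r) = 1
x(M) = -9 + 2*M/3 (x(M) = -9 + (1*(M + M))/3 = -9 + (1*(2*M))/3 = -9 + (2*M)/3 = -9 + 2*M/3)
x(T(6))² = (-9 + (⅔)*6)² = (-9 + 4)² = (-5)² = 25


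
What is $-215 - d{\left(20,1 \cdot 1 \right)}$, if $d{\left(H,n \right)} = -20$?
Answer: $-195$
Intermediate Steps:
$-215 - d{\left(20,1 \cdot 1 \right)} = -215 - -20 = -215 + 20 = -195$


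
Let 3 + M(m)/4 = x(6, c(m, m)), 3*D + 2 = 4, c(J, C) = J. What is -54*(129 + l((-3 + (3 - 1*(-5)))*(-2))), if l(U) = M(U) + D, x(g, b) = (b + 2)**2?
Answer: -20178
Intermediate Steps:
x(g, b) = (2 + b)**2
D = 2/3 (D = -2/3 + (1/3)*4 = -2/3 + 4/3 = 2/3 ≈ 0.66667)
M(m) = -12 + 4*(2 + m)**2
l(U) = -34/3 + 4*(2 + U)**2 (l(U) = (-12 + 4*(2 + U)**2) + 2/3 = -34/3 + 4*(2 + U)**2)
-54*(129 + l((-3 + (3 - 1*(-5)))*(-2))) = -54*(129 + (-34/3 + 4*(2 + (-3 + (3 - 1*(-5)))*(-2))**2)) = -54*(129 + (-34/3 + 4*(2 + (-3 + (3 + 5))*(-2))**2)) = -54*(129 + (-34/3 + 4*(2 + (-3 + 8)*(-2))**2)) = -54*(129 + (-34/3 + 4*(2 + 5*(-2))**2)) = -54*(129 + (-34/3 + 4*(2 - 10)**2)) = -54*(129 + (-34/3 + 4*(-8)**2)) = -54*(129 + (-34/3 + 4*64)) = -54*(129 + (-34/3 + 256)) = -54*(129 + 734/3) = -54*1121/3 = -20178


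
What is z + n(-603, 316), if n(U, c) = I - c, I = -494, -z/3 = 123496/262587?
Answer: -71021986/87529 ≈ -811.41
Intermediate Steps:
z = -123496/87529 (z = -370488/262587 = -3*123496/262587 = -123496/87529 ≈ -1.4109)
n(U, c) = -494 - c
z + n(-603, 316) = -123496/87529 + (-494 - 1*316) = -123496/87529 + (-494 - 316) = -123496/87529 - 810 = -71021986/87529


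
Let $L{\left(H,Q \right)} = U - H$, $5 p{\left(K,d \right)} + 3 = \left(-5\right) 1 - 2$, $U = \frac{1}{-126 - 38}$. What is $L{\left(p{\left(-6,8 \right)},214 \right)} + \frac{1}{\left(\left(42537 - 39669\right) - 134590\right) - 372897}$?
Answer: $\frac{165010249}{82757516} \approx 1.9939$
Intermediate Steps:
$U = - \frac{1}{164}$ ($U = \frac{1}{-164} = - \frac{1}{164} \approx -0.0060976$)
$p{\left(K,d \right)} = -2$ ($p{\left(K,d \right)} = - \frac{3}{5} + \frac{\left(-5\right) 1 - 2}{5} = - \frac{3}{5} + \frac{-5 - 2}{5} = - \frac{3}{5} + \frac{1}{5} \left(-7\right) = - \frac{3}{5} - \frac{7}{5} = -2$)
$L{\left(H,Q \right)} = - \frac{1}{164} - H$
$L{\left(p{\left(-6,8 \right)},214 \right)} + \frac{1}{\left(\left(42537 - 39669\right) - 134590\right) - 372897} = \left(- \frac{1}{164} - -2\right) + \frac{1}{\left(\left(42537 - 39669\right) - 134590\right) - 372897} = \left(- \frac{1}{164} + 2\right) + \frac{1}{\left(2868 - 134590\right) - 372897} = \frac{327}{164} + \frac{1}{-131722 - 372897} = \frac{327}{164} + \frac{1}{-504619} = \frac{327}{164} - \frac{1}{504619} = \frac{165010249}{82757516}$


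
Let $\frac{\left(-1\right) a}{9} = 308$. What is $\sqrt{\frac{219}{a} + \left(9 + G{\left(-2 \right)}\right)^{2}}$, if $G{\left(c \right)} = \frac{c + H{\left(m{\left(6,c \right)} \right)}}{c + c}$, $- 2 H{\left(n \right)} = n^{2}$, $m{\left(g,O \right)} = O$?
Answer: $\frac{\sqrt{21327537}}{462} \approx 9.996$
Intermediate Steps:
$a = -2772$ ($a = \left(-9\right) 308 = -2772$)
$H{\left(n \right)} = - \frac{n^{2}}{2}$
$G{\left(c \right)} = \frac{c - \frac{c^{2}}{2}}{2 c}$ ($G{\left(c \right)} = \frac{c - \frac{c^{2}}{2}}{c + c} = \frac{c - \frac{c^{2}}{2}}{2 c}$)
$\sqrt{\frac{219}{a} + \left(9 + G{\left(-2 \right)}\right)^{2}} = \sqrt{\frac{219}{-2772} + \left(9 + \left(\frac{1}{2} - - \frac{1}{2}\right)\right)^{2}} = \sqrt{219 \left(- \frac{1}{2772}\right) + \left(9 + \left(\frac{1}{2} + \frac{1}{2}\right)\right)^{2}} = \sqrt{- \frac{73}{924} + \left(9 + 1\right)^{2}} = \sqrt{- \frac{73}{924} + 10^{2}} = \sqrt{- \frac{73}{924} + 100} = \sqrt{\frac{92327}{924}} = \frac{\sqrt{21327537}}{462}$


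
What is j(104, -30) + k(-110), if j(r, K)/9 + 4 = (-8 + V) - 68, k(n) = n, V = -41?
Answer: -1199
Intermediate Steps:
j(r, K) = -1089 (j(r, K) = -36 + 9*((-8 - 41) - 68) = -36 + 9*(-49 - 68) = -36 + 9*(-117) = -36 - 1053 = -1089)
j(104, -30) + k(-110) = -1089 - 110 = -1199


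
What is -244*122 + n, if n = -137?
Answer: -29905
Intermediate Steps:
-244*122 + n = -244*122 - 137 = -29768 - 137 = -29905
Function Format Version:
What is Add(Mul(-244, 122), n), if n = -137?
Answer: -29905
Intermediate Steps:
Add(Mul(-244, 122), n) = Add(Mul(-244, 122), -137) = Add(-29768, -137) = -29905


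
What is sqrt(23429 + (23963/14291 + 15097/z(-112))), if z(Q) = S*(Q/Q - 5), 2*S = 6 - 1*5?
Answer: sqrt(13501184374)/922 ≈ 126.02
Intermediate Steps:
S = 1/2 (S = (6 - 1*5)/2 = (6 - 5)/2 = (1/2)*1 = 1/2 ≈ 0.50000)
z(Q) = -2 (z(Q) = (Q/Q - 5)/2 = (1 - 5)/2 = (1/2)*(-4) = -2)
sqrt(23429 + (23963/14291 + 15097/z(-112))) = sqrt(23429 + (23963/14291 + 15097/(-2))) = sqrt(23429 + (23963*(1/14291) + 15097*(-1/2))) = sqrt(23429 + (773/461 - 15097/2)) = sqrt(23429 - 6958171/922) = sqrt(14643367/922) = sqrt(13501184374)/922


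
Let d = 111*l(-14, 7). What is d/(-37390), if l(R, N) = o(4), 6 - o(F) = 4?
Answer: -111/18695 ≈ -0.0059374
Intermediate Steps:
o(F) = 2 (o(F) = 6 - 1*4 = 6 - 4 = 2)
l(R, N) = 2
d = 222 (d = 111*2 = 222)
d/(-37390) = 222/(-37390) = 222*(-1/37390) = -111/18695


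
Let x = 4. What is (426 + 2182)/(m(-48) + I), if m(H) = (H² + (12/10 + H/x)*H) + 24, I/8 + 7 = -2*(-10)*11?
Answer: 815/1422 ≈ 0.57314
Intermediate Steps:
I = 1704 (I = -56 + 8*(-2*(-10)*11) = -56 + 8*(20*11) = -56 + 8*220 = -56 + 1760 = 1704)
m(H) = 24 + H² + H*(6/5 + H/4) (m(H) = (H² + (12/10 + H/4)*H) + 24 = (H² + (12*(⅒) + H*(¼))*H) + 24 = (H² + (6/5 + H/4)*H) + 24 = (H² + H*(6/5 + H/4)) + 24 = 24 + H² + H*(6/5 + H/4))
(426 + 2182)/(m(-48) + I) = (426 + 2182)/((24 + (5/4)*(-48)² + (6/5)*(-48)) + 1704) = 2608/((24 + (5/4)*2304 - 288/5) + 1704) = 2608/((24 + 2880 - 288/5) + 1704) = 2608/(14232/5 + 1704) = 2608/(22752/5) = 2608*(5/22752) = 815/1422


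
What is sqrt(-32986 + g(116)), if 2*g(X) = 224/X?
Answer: I*sqrt(27740414)/29 ≈ 181.62*I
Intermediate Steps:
g(X) = 112/X (g(X) = (224/X)/2 = 112/X)
sqrt(-32986 + g(116)) = sqrt(-32986 + 112/116) = sqrt(-32986 + 112*(1/116)) = sqrt(-32986 + 28/29) = sqrt(-956566/29) = I*sqrt(27740414)/29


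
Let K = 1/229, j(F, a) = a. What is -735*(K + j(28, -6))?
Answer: 1009155/229 ≈ 4406.8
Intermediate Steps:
K = 1/229 ≈ 0.0043668
-735*(K + j(28, -6)) = -735*(1/229 - 6) = -735*(-1373/229) = 1009155/229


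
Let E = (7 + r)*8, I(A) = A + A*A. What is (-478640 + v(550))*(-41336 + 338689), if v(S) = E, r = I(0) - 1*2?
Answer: -142313145800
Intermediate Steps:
I(A) = A + A²
r = -2 (r = 0*(1 + 0) - 1*2 = 0*1 - 2 = 0 - 2 = -2)
E = 40 (E = (7 - 2)*8 = 5*8 = 40)
v(S) = 40
(-478640 + v(550))*(-41336 + 338689) = (-478640 + 40)*(-41336 + 338689) = -478600*297353 = -142313145800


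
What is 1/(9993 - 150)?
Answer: 1/9843 ≈ 0.00010160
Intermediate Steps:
1/(9993 - 150) = 1/9843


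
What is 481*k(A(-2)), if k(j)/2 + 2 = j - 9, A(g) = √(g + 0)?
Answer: -10582 + 962*I*√2 ≈ -10582.0 + 1360.5*I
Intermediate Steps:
A(g) = √g
k(j) = -22 + 2*j (k(j) = -4 + 2*(j - 9) = -4 + 2*(-9 + j) = -4 + (-18 + 2*j) = -22 + 2*j)
481*k(A(-2)) = 481*(-22 + 2*√(-2)) = 481*(-22 + 2*(I*√2)) = 481*(-22 + 2*I*√2) = -10582 + 962*I*√2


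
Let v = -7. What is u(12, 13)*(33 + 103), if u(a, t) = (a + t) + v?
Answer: 2448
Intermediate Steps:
u(a, t) = -7 + a + t (u(a, t) = (a + t) - 7 = -7 + a + t)
u(12, 13)*(33 + 103) = (-7 + 12 + 13)*(33 + 103) = 18*136 = 2448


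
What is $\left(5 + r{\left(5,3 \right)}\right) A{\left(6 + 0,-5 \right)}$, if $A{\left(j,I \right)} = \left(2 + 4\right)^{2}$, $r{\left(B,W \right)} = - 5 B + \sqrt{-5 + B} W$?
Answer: $-720$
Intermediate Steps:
$r{\left(B,W \right)} = - 5 B + W \sqrt{-5 + B}$
$A{\left(j,I \right)} = 36$ ($A{\left(j,I \right)} = 6^{2} = 36$)
$\left(5 + r{\left(5,3 \right)}\right) A{\left(6 + 0,-5 \right)} = \left(5 + \left(\left(-5\right) 5 + 3 \sqrt{-5 + 5}\right)\right) 36 = \left(5 - \left(25 - 3 \sqrt{0}\right)\right) 36 = \left(5 + \left(-25 + 3 \cdot 0\right)\right) 36 = \left(5 + \left(-25 + 0\right)\right) 36 = \left(5 - 25\right) 36 = \left(-20\right) 36 = -720$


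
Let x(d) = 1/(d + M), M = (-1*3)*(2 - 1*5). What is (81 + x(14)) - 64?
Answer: 392/23 ≈ 17.043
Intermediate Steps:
M = 9 (M = -3*(2 - 5) = -3*(-3) = 9)
x(d) = 1/(9 + d) (x(d) = 1/(d + 9) = 1/(9 + d))
(81 + x(14)) - 64 = (81 + 1/(9 + 14)) - 64 = (81 + 1/23) - 64 = 1864/23 - 64 = 392/23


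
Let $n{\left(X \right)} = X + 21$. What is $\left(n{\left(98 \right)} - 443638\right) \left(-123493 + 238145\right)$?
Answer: $-50850340388$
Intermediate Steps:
$n{\left(X \right)} = 21 + X$
$\left(n{\left(98 \right)} - 443638\right) \left(-123493 + 238145\right) = \left(\left(21 + 98\right) - 443638\right) \left(-123493 + 238145\right) = \left(119 - 443638\right) 114652 = \left(-443519\right) 114652 = -50850340388$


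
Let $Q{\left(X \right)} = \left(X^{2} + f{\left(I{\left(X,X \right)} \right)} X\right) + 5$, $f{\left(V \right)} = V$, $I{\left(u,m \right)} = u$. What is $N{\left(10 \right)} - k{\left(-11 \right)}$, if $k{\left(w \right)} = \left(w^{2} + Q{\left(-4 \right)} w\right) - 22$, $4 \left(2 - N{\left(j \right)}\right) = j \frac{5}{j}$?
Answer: $\frac{1235}{4} \approx 308.75$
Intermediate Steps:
$N{\left(j \right)} = \frac{3}{4}$ ($N{\left(j \right)} = 2 - \frac{j \frac{5}{j}}{4} = 2 - \frac{5}{4} = \frac{3}{4}$)
$Q{\left(X \right)} = 5 + 2 X^{2}$ ($Q{\left(X \right)} = \left(X^{2} + X X\right) + 5 = \left(X^{2} + X^{2}\right) + 5 = 2 X^{2} + 5 = 5 + 2 X^{2}$)
$k{\left(w \right)} = -22 + w^{2} + 37 w$ ($k{\left(w \right)} = \left(w^{2} + \left(5 + 2 \left(-4\right)^{2}\right) w\right) - 22 = \left(w^{2} + \left(5 + 2 \cdot 16\right) w\right) - 22 = \left(w^{2} + \left(5 + 32\right) w\right) - 22 = \left(w^{2} + 37 w\right) - 22 = -22 + w^{2} + 37 w$)
$N{\left(10 \right)} - k{\left(-11 \right)} = \frac{3}{4} - \left(-22 + \left(-11\right)^{2} + 37 \left(-11\right)\right) = \frac{3}{4} - \left(-22 + 121 - 407\right) = \frac{3}{4} - -308 = \frac{3}{4} + 308 = \frac{1235}{4}$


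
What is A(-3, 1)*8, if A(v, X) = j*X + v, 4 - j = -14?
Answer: 120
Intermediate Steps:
j = 18 (j = 4 - 1*(-14) = 4 + 14 = 18)
A(v, X) = v + 18*X (A(v, X) = 18*X + v = v + 18*X)
A(-3, 1)*8 = (-3 + 18*1)*8 = (-3 + 18)*8 = 15*8 = 120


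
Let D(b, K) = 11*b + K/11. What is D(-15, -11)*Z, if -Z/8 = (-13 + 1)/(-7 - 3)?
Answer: 7968/5 ≈ 1593.6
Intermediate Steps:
D(b, K) = 11*b + K/11 (D(b, K) = 11*b + K*(1/11) = 11*b + K/11)
Z = -48/5 (Z = -8*(-13 + 1)/(-7 - 3) = -(-96)/(-10) = -(-96)*(-1)/10 = -8*6/5 = -48/5 ≈ -9.6000)
D(-15, -11)*Z = (11*(-15) + (1/11)*(-11))*(-48/5) = (-165 - 1)*(-48/5) = -166*(-48/5) = 7968/5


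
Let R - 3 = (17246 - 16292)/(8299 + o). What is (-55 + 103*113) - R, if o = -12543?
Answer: 24575359/2122 ≈ 11581.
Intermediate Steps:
R = 5889/2122 (R = 3 + (17246 - 16292)/(8299 - 12543) = 3 + 954/(-4244) = 3 + 954*(-1/4244) = 3 - 477/2122 = 5889/2122 ≈ 2.7752)
(-55 + 103*113) - R = (-55 + 103*113) - 1*5889/2122 = (-55 + 11639) - 5889/2122 = 11584 - 5889/2122 = 24575359/2122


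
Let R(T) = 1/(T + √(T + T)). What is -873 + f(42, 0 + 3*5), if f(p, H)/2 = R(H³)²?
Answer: -33521288450621/38397810375 - 4*√30/2559854025 ≈ -873.00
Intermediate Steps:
R(T) = 1/(T + √2*√T) (R(T) = 1/(T + √(2*T)) = 1/(T + √2*√T))
f(p, H) = 2/(H³ + √2*√(H³))² (f(p, H) = 2*(1/(H³ + √2*√(H³)))² = 2/(H³ + √2*√(H³))²)
-873 + f(42, 0 + 3*5) = -873 + 2/((0 + 3*5)³ + √2*√((0 + 3*5)³))² = -873 + 2/((0 + 15)³ + √2*√((0 + 15)³))² = -873 + 2/(15³ + √2*√(15³))² = -873 + 2/(3375 + √2*√3375)² = -873 + 2/(3375 + √2*(15*√15))² = -873 + 2/(3375 + 15*√30)²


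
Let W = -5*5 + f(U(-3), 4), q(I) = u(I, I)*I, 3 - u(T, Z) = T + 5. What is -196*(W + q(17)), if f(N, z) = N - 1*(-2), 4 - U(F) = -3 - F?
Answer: 67032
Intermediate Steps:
U(F) = 7 + F (U(F) = 4 - (-3 - F) = 4 + (3 + F) = 7 + F)
f(N, z) = 2 + N (f(N, z) = N + 2 = 2 + N)
u(T, Z) = -2 - T (u(T, Z) = 3 - (T + 5) = 3 - (5 + T) = 3 + (-5 - T) = -2 - T)
q(I) = I*(-2 - I) (q(I) = (-2 - I)*I = I*(-2 - I))
W = -19 (W = -5*5 + (2 + (7 - 3)) = -25 + (2 + 4) = -25 + 6 = -19)
-196*(W + q(17)) = -196*(-19 - 1*17*(2 + 17)) = -196*(-19 - 1*17*19) = -196*(-19 - 323) = -196*(-342) = 67032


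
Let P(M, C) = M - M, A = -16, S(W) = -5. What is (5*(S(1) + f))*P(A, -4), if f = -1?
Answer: 0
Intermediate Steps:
P(M, C) = 0
(5*(S(1) + f))*P(A, -4) = (5*(-5 - 1))*0 = (5*(-6))*0 = -30*0 = 0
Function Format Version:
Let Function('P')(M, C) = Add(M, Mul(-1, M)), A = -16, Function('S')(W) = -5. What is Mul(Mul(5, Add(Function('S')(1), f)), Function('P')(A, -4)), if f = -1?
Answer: 0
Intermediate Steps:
Function('P')(M, C) = 0
Mul(Mul(5, Add(Function('S')(1), f)), Function('P')(A, -4)) = Mul(Mul(5, Add(-5, -1)), 0) = Mul(Mul(5, -6), 0) = Mul(-30, 0) = 0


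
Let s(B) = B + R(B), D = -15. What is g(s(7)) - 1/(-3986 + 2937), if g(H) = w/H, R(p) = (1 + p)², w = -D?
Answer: 15806/74479 ≈ 0.21222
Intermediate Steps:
w = 15 (w = -1*(-15) = 15)
s(B) = B + (1 + B)²
g(H) = 15/H
g(s(7)) - 1/(-3986 + 2937) = 15/(7 + (1 + 7)²) - 1/(-3986 + 2937) = 15/(7 + 8²) - 1/(-1049) = 15/(7 + 64) - 1*(-1/1049) = 15/71 + 1/1049 = 15806/74479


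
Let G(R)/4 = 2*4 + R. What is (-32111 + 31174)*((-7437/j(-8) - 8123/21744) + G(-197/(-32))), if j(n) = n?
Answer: -20086372489/21744 ≈ -9.2377e+5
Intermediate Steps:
G(R) = 32 + 4*R (G(R) = 4*(2*4 + R) = 4*(8 + R) = 32 + 4*R)
(-32111 + 31174)*((-7437/j(-8) - 8123/21744) + G(-197/(-32))) = (-32111 + 31174)*((-7437/(-8) - 8123/21744) + (32 + 4*(-197/(-32)))) = -937*((-7437*(-⅛) - 8123*1/21744) + (32 + 4*(-197*(-1/32)))) = -937*((7437/8 - 8123/21744) + (32 + 4*(197/32))) = -937*(20205643/21744 + (32 + 197/8)) = -937*(20205643/21744 + 453/8) = -937*21436897/21744 = -20086372489/21744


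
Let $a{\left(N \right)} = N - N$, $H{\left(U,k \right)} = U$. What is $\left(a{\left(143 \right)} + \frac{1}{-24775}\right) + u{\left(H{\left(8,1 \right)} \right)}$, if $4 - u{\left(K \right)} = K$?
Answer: $- \frac{99101}{24775} \approx -4.0$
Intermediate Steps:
$u{\left(K \right)} = 4 - K$
$a{\left(N \right)} = 0$
$\left(a{\left(143 \right)} + \frac{1}{-24775}\right) + u{\left(H{\left(8,1 \right)} \right)} = \left(0 + \frac{1}{-24775}\right) + \left(4 - 8\right) = \left(0 - \frac{1}{24775}\right) + \left(4 - 8\right) = - \frac{1}{24775} - 4 = - \frac{99101}{24775}$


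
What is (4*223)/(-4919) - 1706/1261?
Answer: -9516626/6202859 ≈ -1.5342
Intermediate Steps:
(4*223)/(-4919) - 1706/1261 = 892*(-1/4919) - 1706*1/1261 = -892/4919 - 1706/1261 = -9516626/6202859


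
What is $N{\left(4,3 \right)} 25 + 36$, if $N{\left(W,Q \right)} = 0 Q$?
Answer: $36$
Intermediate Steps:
$N{\left(W,Q \right)} = 0$
$N{\left(4,3 \right)} 25 + 36 = 0 \cdot 25 + 36 = 0 + 36 = 36$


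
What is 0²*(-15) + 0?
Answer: 0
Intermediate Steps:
0²*(-15) + 0 = 0*(-15) + 0 = 0 + 0 = 0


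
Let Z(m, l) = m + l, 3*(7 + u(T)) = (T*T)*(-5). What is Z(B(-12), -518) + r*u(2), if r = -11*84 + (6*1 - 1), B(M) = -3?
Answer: 36116/3 ≈ 12039.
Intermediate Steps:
u(T) = -7 - 5*T²/3 (u(T) = -7 + ((T*T)*(-5))/3 = -7 + (T²*(-5))/3 = -7 + (-5*T²)/3 = -7 - 5*T²/3)
Z(m, l) = l + m
r = -919 (r = -924 + (6 - 1) = -924 + 5 = -919)
Z(B(-12), -518) + r*u(2) = (-518 - 3) - 919*(-7 - 5/3*2²) = -521 - 919*(-7 - 5/3*4) = -521 - 919*(-7 - 20/3) = -521 - 919*(-41/3) = -521 + 37679/3 = 36116/3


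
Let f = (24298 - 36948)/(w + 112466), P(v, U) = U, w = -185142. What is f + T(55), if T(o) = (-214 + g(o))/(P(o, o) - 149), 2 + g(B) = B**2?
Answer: -25369723/853943 ≈ -29.709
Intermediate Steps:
g(B) = -2 + B**2
f = 6325/36338 (f = (24298 - 36948)/(-185142 + 112466) = -12650/(-72676) = -12650*(-1/72676) = 6325/36338 ≈ 0.17406)
T(o) = (-216 + o**2)/(-149 + o) (T(o) = (-214 + (-2 + o**2))/(o - 149) = (-216 + o**2)/(-149 + o))
f + T(55) = 6325/36338 + (-216 + 55**2)/(-149 + 55) = 6325/36338 + (-216 + 3025)/(-94) = 6325/36338 - 1/94*2809 = 6325/36338 - 2809/94 = -25369723/853943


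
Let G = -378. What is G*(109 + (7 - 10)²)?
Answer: -44604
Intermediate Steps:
G*(109 + (7 - 10)²) = -378*(109 + (7 - 10)²) = -378*(109 + (-3)²) = -378*(109 + 9) = -378*118 = -44604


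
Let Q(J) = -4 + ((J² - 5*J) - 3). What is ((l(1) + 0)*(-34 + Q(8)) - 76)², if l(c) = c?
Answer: 8649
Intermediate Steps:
Q(J) = -7 + J² - 5*J (Q(J) = -4 + (-3 + J² - 5*J) = -7 + J² - 5*J)
((l(1) + 0)*(-34 + Q(8)) - 76)² = ((1 + 0)*(-34 + (-7 + 8² - 5*8)) - 76)² = (1*(-34 + (-7 + 64 - 40)) - 76)² = (1*(-34 + 17) - 76)² = (1*(-17) - 76)² = (-17 - 76)² = (-93)² = 8649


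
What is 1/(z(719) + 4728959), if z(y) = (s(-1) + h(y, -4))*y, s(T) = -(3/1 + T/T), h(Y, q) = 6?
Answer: 1/4730397 ≈ 2.1140e-7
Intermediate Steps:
s(T) = -4 (s(T) = -(3*1 + 1) = -(3 + 1) = -1*4 = -4)
z(y) = 2*y (z(y) = (-4 + 6)*y = 2*y)
1/(z(719) + 4728959) = 1/(2*719 + 4728959) = 1/(1438 + 4728959) = 1/4730397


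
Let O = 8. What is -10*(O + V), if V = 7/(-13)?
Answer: -970/13 ≈ -74.615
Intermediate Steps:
V = -7/13 (V = 7*(-1/13) = -7/13 ≈ -0.53846)
-10*(O + V) = -10*(8 - 7/13) = -10*97/13 = -970/13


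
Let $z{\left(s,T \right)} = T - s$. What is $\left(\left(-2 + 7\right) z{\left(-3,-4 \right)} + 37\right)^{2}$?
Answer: $1024$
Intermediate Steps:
$\left(\left(-2 + 7\right) z{\left(-3,-4 \right)} + 37\right)^{2} = \left(\left(-2 + 7\right) \left(-4 - -3\right) + 37\right)^{2} = \left(5 \left(-4 + 3\right) + 37\right)^{2} = \left(5 \left(-1\right) + 37\right)^{2} = \left(-5 + 37\right)^{2} = 32^{2} = 1024$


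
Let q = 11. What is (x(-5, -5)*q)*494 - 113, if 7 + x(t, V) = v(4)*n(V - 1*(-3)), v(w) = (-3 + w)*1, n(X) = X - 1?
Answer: -54453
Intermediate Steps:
n(X) = -1 + X
v(w) = -3 + w
x(t, V) = -5 + V (x(t, V) = -7 + (-3 + 4)*(-1 + (V - 1*(-3))) = -7 + 1*(-1 + (V + 3)) = -7 + 1*(-1 + (3 + V)) = -7 + 1*(2 + V) = -7 + (2 + V) = -5 + V)
(x(-5, -5)*q)*494 - 113 = ((-5 - 5)*11)*494 - 113 = -10*11*494 - 113 = -110*494 - 113 = -54340 - 113 = -54453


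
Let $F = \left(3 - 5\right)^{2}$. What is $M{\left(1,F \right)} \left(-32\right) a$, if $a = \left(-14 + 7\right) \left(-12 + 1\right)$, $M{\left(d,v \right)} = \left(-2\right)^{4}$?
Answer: $-39424$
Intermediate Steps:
$F = 4$ ($F = \left(3 - 5\right)^{2} = \left(-2\right)^{2} = 4$)
$M{\left(d,v \right)} = 16$
$a = 77$ ($a = \left(-7\right) \left(-11\right) = 77$)
$M{\left(1,F \right)} \left(-32\right) a = 16 \left(-32\right) 77 = \left(-512\right) 77 = -39424$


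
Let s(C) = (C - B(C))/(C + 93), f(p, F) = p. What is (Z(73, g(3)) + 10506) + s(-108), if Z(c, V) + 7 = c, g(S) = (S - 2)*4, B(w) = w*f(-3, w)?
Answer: 53004/5 ≈ 10601.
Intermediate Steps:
B(w) = -3*w (B(w) = w*(-3) = -3*w)
g(S) = -8 + 4*S (g(S) = (-2 + S)*4 = -8 + 4*S)
Z(c, V) = -7 + c
s(C) = 4*C/(93 + C) (s(C) = (C - (-3)*C)/(C + 93) = (C + 3*C)/(93 + C) = (4*C)/(93 + C) = 4*C/(93 + C))
(Z(73, g(3)) + 10506) + s(-108) = ((-7 + 73) + 10506) + 4*(-108)/(93 - 108) = (66 + 10506) + 4*(-108)/(-15) = 10572 + 4*(-108)*(-1/15) = 10572 + 144/5 = 53004/5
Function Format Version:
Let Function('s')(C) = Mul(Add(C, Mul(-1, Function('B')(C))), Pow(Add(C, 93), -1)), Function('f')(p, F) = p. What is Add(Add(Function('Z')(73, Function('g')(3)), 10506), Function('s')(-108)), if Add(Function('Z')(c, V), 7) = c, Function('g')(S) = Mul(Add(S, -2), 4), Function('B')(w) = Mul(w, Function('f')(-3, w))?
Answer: Rational(53004, 5) ≈ 10601.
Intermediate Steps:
Function('B')(w) = Mul(-3, w) (Function('B')(w) = Mul(w, -3) = Mul(-3, w))
Function('g')(S) = Add(-8, Mul(4, S)) (Function('g')(S) = Mul(Add(-2, S), 4) = Add(-8, Mul(4, S)))
Function('Z')(c, V) = Add(-7, c)
Function('s')(C) = Mul(4, C, Pow(Add(93, C), -1)) (Function('s')(C) = Mul(Add(C, Mul(-1, Mul(-3, C))), Pow(Add(C, 93), -1)) = Mul(Add(C, Mul(3, C)), Pow(Add(93, C), -1)) = Mul(Mul(4, C), Pow(Add(93, C), -1)) = Mul(4, C, Pow(Add(93, C), -1)))
Add(Add(Function('Z')(73, Function('g')(3)), 10506), Function('s')(-108)) = Add(Add(Add(-7, 73), 10506), Mul(4, -108, Pow(Add(93, -108), -1))) = Add(Add(66, 10506), Mul(4, -108, Pow(-15, -1))) = Add(10572, Mul(4, -108, Rational(-1, 15))) = Add(10572, Rational(144, 5)) = Rational(53004, 5)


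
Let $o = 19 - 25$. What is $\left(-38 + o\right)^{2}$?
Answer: $1936$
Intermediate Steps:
$o = -6$
$\left(-38 + o\right)^{2} = \left(-38 - 6\right)^{2} = \left(-44\right)^{2} = 1936$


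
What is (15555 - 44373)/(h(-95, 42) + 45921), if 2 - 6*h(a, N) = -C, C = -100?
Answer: -43227/68857 ≈ -0.62778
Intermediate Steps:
h(a, N) = -49/3 (h(a, N) = ⅓ - (-1)*(-100)/6 = ⅓ - ⅙*100 = ⅓ - 50/3 = -49/3)
(15555 - 44373)/(h(-95, 42) + 45921) = (15555 - 44373)/(-49/3 + 45921) = -28818/137714/3 = -28818*3/137714 = -43227/68857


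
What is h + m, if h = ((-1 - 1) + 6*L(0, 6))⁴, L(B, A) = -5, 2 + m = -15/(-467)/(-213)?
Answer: 34767568113/33157 ≈ 1.0486e+6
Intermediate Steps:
m = -66319/33157 (m = -2 - 15/(-467)/(-213) = -2 - 15*(-1/467)*(-1/213) = -2 + (15/467)*(-1/213) = -2 - 5/33157 = -66319/33157 ≈ -2.0002)
h = 1048576 (h = ((-1 - 1) + 6*(-5))⁴ = (-2 - 30)⁴ = (-32)⁴ = 1048576)
h + m = 1048576 - 66319/33157 = 34767568113/33157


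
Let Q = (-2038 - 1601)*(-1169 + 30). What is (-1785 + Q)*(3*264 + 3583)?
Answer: 18125782500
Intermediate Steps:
Q = 4144821 (Q = -3639*(-1139) = 4144821)
(-1785 + Q)*(3*264 + 3583) = (-1785 + 4144821)*(3*264 + 3583) = 4143036*(792 + 3583) = 4143036*4375 = 18125782500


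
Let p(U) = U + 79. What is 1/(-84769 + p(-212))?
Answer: -1/84902 ≈ -1.1778e-5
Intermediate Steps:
p(U) = 79 + U
1/(-84769 + p(-212)) = 1/(-84769 + (79 - 212)) = 1/(-84769 - 133) = 1/(-84902) = -1/84902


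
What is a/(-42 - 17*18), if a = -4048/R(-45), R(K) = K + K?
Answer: -506/3915 ≈ -0.12925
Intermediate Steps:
R(K) = 2*K
a = 2024/45 (a = -4048/(2*(-45)) = -4048/(-90) = -4048*(-1/90) = 2024/45 ≈ 44.978)
a/(-42 - 17*18) = 2024/(45*(-42 - 17*18)) = 2024/(45*(-42 - 306)) = (2024/45)/(-348) = (2024/45)*(-1/348) = -506/3915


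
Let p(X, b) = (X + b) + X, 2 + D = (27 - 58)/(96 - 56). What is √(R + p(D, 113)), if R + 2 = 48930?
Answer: √4903545/10 ≈ 221.44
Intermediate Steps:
R = 48928 (R = -2 + 48930 = 48928)
D = -111/40 (D = -2 + (27 - 58)/(96 - 56) = -2 - 31/40 = -111/40 ≈ -2.7750)
p(X, b) = b + 2*X
√(R + p(D, 113)) = √(48928 + (113 + 2*(-111/40))) = √(48928 + (113 - 111/20)) = √(48928 + 2149/20) = √(980709/20) = √4903545/10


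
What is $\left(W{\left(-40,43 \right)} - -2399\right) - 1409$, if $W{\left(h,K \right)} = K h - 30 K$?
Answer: $-2020$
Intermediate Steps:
$W{\left(h,K \right)} = - 30 K + K h$
$\left(W{\left(-40,43 \right)} - -2399\right) - 1409 = \left(43 \left(-30 - 40\right) - -2399\right) - 1409 = \left(43 \left(-70\right) + 2399\right) - 1409 = \left(-3010 + 2399\right) - 1409 = -611 - 1409 = -2020$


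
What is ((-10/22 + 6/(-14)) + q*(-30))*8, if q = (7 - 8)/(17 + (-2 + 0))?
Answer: 688/77 ≈ 8.9351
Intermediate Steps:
q = -1/15 (q = -1/(17 - 2) = -1/15 ≈ -0.066667)
((-10/22 + 6/(-14)) + q*(-30))*8 = ((-10/22 + 6/(-14)) - 1/15*(-30))*8 = ((-10*1/22 + 6*(-1/14)) + 2)*8 = ((-5/11 - 3/7) + 2)*8 = (-68/77 + 2)*8 = (86/77)*8 = 688/77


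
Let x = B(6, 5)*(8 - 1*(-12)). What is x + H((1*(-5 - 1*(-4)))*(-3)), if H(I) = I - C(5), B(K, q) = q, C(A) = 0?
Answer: 103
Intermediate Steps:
H(I) = I (H(I) = I - 1*0 = I + 0 = I)
x = 100 (x = 5*(8 - 1*(-12)) = 5*(8 + 12) = 5*20 = 100)
x + H((1*(-5 - 1*(-4)))*(-3)) = 100 + (1*(-5 - 1*(-4)))*(-3) = 100 + (1*(-5 + 4))*(-3) = 100 + (1*(-1))*(-3) = 100 - 1*(-3) = 100 + 3 = 103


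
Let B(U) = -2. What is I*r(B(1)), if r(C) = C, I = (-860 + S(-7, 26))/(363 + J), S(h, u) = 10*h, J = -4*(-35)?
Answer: 1860/503 ≈ 3.6978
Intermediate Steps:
J = 140
I = -930/503 (I = (-860 + 10*(-7))/(363 + 140) = (-860 - 70)/503 = -930*1/503 = -930/503 ≈ -1.8489)
I*r(B(1)) = -930/503*(-2) = 1860/503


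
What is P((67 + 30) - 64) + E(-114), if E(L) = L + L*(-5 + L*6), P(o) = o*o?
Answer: 79521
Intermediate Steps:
P(o) = o²
E(L) = L + L*(-5 + 6*L)
P((67 + 30) - 64) + E(-114) = ((67 + 30) - 64)² + 2*(-114)*(-2 + 3*(-114)) = (97 - 64)² + 2*(-114)*(-2 - 342) = 33² + 2*(-114)*(-344) = 1089 + 78432 = 79521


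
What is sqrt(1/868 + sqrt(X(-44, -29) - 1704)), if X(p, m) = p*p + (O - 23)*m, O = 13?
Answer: sqrt(217 + 565068*sqrt(58))/434 ≈ 4.7800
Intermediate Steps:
X(p, m) = p**2 - 10*m (X(p, m) = p*p + (13 - 23)*m = p**2 - 10*m)
sqrt(1/868 + sqrt(X(-44, -29) - 1704)) = sqrt(1/868 + sqrt(((-44)**2 - 10*(-29)) - 1704)) = sqrt(1/868 + sqrt((1936 + 290) - 1704)) = sqrt(1/868 + sqrt(2226 - 1704)) = sqrt(1/868 + sqrt(522)) = sqrt(1/868 + 3*sqrt(58))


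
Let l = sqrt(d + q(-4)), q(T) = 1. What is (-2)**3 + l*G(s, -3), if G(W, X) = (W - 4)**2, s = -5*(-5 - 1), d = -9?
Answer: -8 + 1352*I*sqrt(2) ≈ -8.0 + 1912.0*I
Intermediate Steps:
s = 30 (s = -5*(-6) = 30)
G(W, X) = (-4 + W)**2
l = 2*I*sqrt(2) (l = sqrt(-9 + 1) = sqrt(-8) = 2*I*sqrt(2) ≈ 2.8284*I)
(-2)**3 + l*G(s, -3) = (-2)**3 + (2*I*sqrt(2))*(-4 + 30)**2 = -8 + (2*I*sqrt(2))*26**2 = -8 + (2*I*sqrt(2))*676 = -8 + 1352*I*sqrt(2)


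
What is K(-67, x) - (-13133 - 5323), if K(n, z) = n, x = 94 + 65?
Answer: 18389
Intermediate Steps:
x = 159
K(-67, x) - (-13133 - 5323) = -67 - (-13133 - 5323) = -67 - 1*(-18456) = -67 + 18456 = 18389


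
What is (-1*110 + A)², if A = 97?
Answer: 169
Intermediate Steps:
(-1*110 + A)² = (-1*110 + 97)² = (-110 + 97)² = (-13)² = 169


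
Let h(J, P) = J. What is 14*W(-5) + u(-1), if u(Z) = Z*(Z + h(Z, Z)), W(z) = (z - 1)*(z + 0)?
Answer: 422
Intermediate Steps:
W(z) = z*(-1 + z) (W(z) = (-1 + z)*z = z*(-1 + z))
u(Z) = 2*Z² (u(Z) = Z*(Z + Z) = Z*(2*Z) = 2*Z²)
14*W(-5) + u(-1) = 14*(-5*(-1 - 5)) + 2*(-1)² = 14*(-5*(-6)) + 2*1 = 14*30 + 2 = 420 + 2 = 422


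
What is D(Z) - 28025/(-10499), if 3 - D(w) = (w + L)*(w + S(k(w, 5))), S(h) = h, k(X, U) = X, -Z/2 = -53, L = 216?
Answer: -716644214/10499 ≈ -68258.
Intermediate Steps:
Z = 106 (Z = -2*(-53) = 106)
D(w) = 3 - 2*w*(216 + w) (D(w) = 3 - (w + 216)*(w + w) = 3 - (216 + w)*2*w = 3 - 2*w*(216 + w))
D(Z) - 28025/(-10499) = (3 - 432*106 - 2*106²) - 28025/(-10499) = (3 - 45792 - 2*11236) - 28025*(-1/10499) = (3 - 45792 - 22472) + 28025/10499 = -68261 + 28025/10499 = -716644214/10499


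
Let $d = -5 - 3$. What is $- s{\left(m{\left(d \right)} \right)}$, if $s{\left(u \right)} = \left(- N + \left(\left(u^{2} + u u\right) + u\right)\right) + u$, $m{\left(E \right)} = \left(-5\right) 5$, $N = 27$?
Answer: $-1173$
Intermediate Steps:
$d = -8$
$m{\left(E \right)} = -25$
$s{\left(u \right)} = -27 + 2 u + 2 u^{2}$ ($s{\left(u \right)} = \left(\left(-1\right) 27 + \left(\left(u^{2} + u u\right) + u\right)\right) + u = \left(-27 + \left(\left(u^{2} + u^{2}\right) + u\right)\right) + u = \left(-27 + \left(2 u^{2} + u\right)\right) + u = \left(-27 + \left(u + 2 u^{2}\right)\right) + u = \left(-27 + u + 2 u^{2}\right) + u = -27 + 2 u + 2 u^{2}$)
$- s{\left(m{\left(d \right)} \right)} = - (-27 + 2 \left(-25\right) + 2 \left(-25\right)^{2}) = - (-27 - 50 + 2 \cdot 625) = - (-27 - 50 + 1250) = \left(-1\right) 1173 = -1173$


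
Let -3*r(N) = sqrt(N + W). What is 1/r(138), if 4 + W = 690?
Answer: -3*sqrt(206)/412 ≈ -0.10451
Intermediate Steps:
W = 686 (W = -4 + 690 = 686)
r(N) = -sqrt(686 + N)/3 (r(N) = -sqrt(N + 686)/3 = -sqrt(686 + N)/3)
1/r(138) = 1/(-sqrt(686 + 138)/3) = 1/(-2*sqrt(206)/3) = -3*sqrt(206)/412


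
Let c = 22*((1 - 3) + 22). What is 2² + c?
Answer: 444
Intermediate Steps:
c = 440 (c = 22*(-2 + 22) = 22*20 = 440)
2² + c = 2² + 440 = 4 + 440 = 444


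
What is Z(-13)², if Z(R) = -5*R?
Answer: 4225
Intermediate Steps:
Z(-13)² = (-5*(-13))² = 65² = 4225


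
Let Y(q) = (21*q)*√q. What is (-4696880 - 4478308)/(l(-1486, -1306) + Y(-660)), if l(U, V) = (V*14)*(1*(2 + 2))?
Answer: 1497849441/294943327 - 1135429515*I*√165/589886654 ≈ 5.0784 - 24.725*I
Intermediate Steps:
l(U, V) = 56*V (l(U, V) = (14*V)*(1*4) = (14*V)*4 = 56*V)
Y(q) = 21*q^(3/2)
(-4696880 - 4478308)/(l(-1486, -1306) + Y(-660)) = (-4696880 - 4478308)/(56*(-1306) + 21*(-660)^(3/2)) = -9175188/(-73136 + 21*(-1320*I*√165)) = -9175188/(-73136 - 27720*I*√165)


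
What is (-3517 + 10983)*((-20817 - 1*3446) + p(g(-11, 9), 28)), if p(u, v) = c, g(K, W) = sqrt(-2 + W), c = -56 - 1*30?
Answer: -181789634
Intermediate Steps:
c = -86 (c = -56 - 30 = -86)
p(u, v) = -86
(-3517 + 10983)*((-20817 - 1*3446) + p(g(-11, 9), 28)) = (-3517 + 10983)*((-20817 - 1*3446) - 86) = 7466*((-20817 - 3446) - 86) = 7466*(-24263 - 86) = 7466*(-24349) = -181789634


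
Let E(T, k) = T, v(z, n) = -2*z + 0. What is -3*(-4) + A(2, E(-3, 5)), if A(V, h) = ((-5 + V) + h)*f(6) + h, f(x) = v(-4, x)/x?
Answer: 1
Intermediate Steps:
v(z, n) = -2*z
f(x) = 8/x (f(x) = (-2*(-4))/x = 8/x)
A(V, h) = -20/3 + 4*V/3 + 7*h/3 (A(V, h) = ((-5 + V) + h)*(8/6) + h = (-5 + V + h)*(8*(1/6)) + h = (-5 + V + h)*(4/3) + h = (-20/3 + 4*V/3 + 4*h/3) + h = -20/3 + 4*V/3 + 7*h/3)
-3*(-4) + A(2, E(-3, 5)) = -3*(-4) + (-20/3 + (4/3)*2 + (7/3)*(-3)) = 12 + (-20/3 + 8/3 - 7) = 12 - 11 = 1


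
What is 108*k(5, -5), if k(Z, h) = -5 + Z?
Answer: 0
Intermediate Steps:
108*k(5, -5) = 108*(-5 + 5) = 108*0 = 0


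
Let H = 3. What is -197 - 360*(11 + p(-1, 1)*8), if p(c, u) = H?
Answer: -12797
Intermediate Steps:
p(c, u) = 3
-197 - 360*(11 + p(-1, 1)*8) = -197 - 360*(11 + 3*8) = -197 - 360*(11 + 24) = -197 - 360*35 = -197 - 12600 = -12797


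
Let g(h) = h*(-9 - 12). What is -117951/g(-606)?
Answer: -39317/4242 ≈ -9.2685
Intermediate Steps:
g(h) = -21*h (g(h) = h*(-21) = -21*h)
-117951/g(-606) = -117951/((-21*(-606))) = -117951/12726 = -117951*1/12726 = -39317/4242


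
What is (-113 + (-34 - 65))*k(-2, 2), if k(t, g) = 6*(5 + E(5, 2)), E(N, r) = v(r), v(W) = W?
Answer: -8904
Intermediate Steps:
E(N, r) = r
k(t, g) = 42 (k(t, g) = 6*(5 + 2) = 6*7 = 42)
(-113 + (-34 - 65))*k(-2, 2) = (-113 + (-34 - 65))*42 = (-113 - 99)*42 = -212*42 = -8904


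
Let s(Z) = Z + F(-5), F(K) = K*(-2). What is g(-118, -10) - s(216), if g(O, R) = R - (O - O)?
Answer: -236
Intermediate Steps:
F(K) = -2*K
g(O, R) = R (g(O, R) = R - 1*0 = R + 0 = R)
s(Z) = 10 + Z (s(Z) = Z - 2*(-5) = Z + 10 = 10 + Z)
g(-118, -10) - s(216) = -10 - (10 + 216) = -10 - 1*226 = -10 - 226 = -236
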